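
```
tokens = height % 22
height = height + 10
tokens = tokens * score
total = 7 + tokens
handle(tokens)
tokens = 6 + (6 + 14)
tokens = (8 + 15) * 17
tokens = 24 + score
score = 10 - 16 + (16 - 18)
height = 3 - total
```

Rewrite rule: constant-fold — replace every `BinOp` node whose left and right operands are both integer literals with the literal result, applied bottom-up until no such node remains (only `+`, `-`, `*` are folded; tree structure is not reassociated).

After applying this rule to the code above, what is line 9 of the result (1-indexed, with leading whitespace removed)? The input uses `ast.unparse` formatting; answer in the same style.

score = -8

Transformed code:
tokens = height % 22
height = height + 10
tokens = tokens * score
total = 7 + tokens
handle(tokens)
tokens = 26
tokens = 391
tokens = 24 + score
score = -8
height = 3 - total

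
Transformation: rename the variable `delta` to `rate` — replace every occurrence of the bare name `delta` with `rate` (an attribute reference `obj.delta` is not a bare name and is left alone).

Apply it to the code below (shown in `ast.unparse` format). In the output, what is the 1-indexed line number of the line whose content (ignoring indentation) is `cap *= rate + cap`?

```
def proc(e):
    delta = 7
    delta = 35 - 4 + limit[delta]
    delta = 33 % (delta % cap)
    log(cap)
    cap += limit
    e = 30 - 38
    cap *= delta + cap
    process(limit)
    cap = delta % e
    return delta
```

8

Transformed code:
def proc(e):
    rate = 7
    rate = 35 - 4 + limit[rate]
    rate = 33 % (rate % cap)
    log(cap)
    cap += limit
    e = 30 - 38
    cap *= rate + cap
    process(limit)
    cap = rate % e
    return rate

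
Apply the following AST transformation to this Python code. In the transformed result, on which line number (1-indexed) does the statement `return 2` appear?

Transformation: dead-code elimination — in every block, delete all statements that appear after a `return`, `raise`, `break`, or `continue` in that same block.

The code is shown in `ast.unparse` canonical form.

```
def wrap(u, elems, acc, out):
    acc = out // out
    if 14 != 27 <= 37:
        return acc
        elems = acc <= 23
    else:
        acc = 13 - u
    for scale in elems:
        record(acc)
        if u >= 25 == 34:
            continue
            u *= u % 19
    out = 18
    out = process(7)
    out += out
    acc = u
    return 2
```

15

Transformed code:
def wrap(u, elems, acc, out):
    acc = out // out
    if 14 != 27 <= 37:
        return acc
    else:
        acc = 13 - u
    for scale in elems:
        record(acc)
        if u >= 25 == 34:
            continue
    out = 18
    out = process(7)
    out += out
    acc = u
    return 2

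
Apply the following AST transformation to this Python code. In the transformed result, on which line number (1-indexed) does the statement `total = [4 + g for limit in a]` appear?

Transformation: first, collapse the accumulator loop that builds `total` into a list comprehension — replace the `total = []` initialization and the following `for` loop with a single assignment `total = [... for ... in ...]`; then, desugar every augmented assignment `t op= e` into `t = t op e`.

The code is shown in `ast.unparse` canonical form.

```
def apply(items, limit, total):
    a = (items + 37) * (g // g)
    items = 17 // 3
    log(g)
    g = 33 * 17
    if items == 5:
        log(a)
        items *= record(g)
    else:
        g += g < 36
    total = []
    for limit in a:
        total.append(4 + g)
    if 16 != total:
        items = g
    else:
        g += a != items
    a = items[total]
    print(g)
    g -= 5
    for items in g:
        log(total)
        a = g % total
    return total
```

11

Transformed code:
def apply(items, limit, total):
    a = (items + 37) * (g // g)
    items = 17 // 3
    log(g)
    g = 33 * 17
    if items == 5:
        log(a)
        items = items * record(g)
    else:
        g = g + (g < 36)
    total = [4 + g for limit in a]
    if 16 != total:
        items = g
    else:
        g = g + (a != items)
    a = items[total]
    print(g)
    g = g - 5
    for items in g:
        log(total)
        a = g % total
    return total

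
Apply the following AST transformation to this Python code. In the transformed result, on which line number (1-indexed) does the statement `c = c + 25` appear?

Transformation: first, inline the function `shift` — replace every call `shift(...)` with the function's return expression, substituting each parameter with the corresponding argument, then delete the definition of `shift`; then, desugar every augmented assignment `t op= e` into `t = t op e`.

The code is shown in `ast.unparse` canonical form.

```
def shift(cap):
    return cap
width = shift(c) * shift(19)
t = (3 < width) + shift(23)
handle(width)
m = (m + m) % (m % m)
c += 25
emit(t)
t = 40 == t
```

5

Transformed code:
width = c * 19
t = (3 < width) + 23
handle(width)
m = (m + m) % (m % m)
c = c + 25
emit(t)
t = 40 == t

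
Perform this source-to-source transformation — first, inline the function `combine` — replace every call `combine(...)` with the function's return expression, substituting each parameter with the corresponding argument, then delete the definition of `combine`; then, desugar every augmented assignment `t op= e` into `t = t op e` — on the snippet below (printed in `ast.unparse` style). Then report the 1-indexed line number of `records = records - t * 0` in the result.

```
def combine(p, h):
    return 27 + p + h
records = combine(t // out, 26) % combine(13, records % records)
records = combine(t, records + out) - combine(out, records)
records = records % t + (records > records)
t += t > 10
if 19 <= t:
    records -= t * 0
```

Transformed code:
records = (27 + t // out + 26) % (27 + 13 + records % records)
records = 27 + t + (records + out) - (27 + out + records)
records = records % t + (records > records)
t = t + (t > 10)
if 19 <= t:
    records = records - t * 0

6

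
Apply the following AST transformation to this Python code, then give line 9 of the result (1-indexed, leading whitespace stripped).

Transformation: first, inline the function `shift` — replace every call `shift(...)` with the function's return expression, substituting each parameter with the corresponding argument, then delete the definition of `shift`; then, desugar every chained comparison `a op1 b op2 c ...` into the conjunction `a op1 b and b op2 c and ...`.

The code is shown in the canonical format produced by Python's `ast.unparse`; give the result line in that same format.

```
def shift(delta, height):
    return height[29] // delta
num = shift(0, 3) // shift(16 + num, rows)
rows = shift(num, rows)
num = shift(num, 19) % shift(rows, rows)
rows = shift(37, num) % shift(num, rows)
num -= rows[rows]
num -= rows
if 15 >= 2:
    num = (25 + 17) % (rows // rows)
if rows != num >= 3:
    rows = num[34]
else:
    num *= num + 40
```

Transformed code:
num = 3[29] // 0 // (rows[29] // (16 + num))
rows = rows[29] // num
num = 19[29] // num % (rows[29] // rows)
rows = num[29] // 37 % (rows[29] // num)
num -= rows[rows]
num -= rows
if 15 >= 2:
    num = (25 + 17) % (rows // rows)
if rows != num and num >= 3:
    rows = num[34]
else:
    num *= num + 40

if rows != num and num >= 3:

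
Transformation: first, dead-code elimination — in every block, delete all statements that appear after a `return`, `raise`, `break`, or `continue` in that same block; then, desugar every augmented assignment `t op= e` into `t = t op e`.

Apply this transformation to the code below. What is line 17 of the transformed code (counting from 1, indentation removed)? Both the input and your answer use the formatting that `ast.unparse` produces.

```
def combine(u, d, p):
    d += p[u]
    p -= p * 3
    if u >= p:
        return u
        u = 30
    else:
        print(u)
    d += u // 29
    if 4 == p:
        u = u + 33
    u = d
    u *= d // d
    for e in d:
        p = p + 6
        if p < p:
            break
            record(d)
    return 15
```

Transformed code:
def combine(u, d, p):
    d = d + p[u]
    p = p - p * 3
    if u >= p:
        return u
    else:
        print(u)
    d = d + u // 29
    if 4 == p:
        u = u + 33
    u = d
    u = u * (d // d)
    for e in d:
        p = p + 6
        if p < p:
            break
    return 15

return 15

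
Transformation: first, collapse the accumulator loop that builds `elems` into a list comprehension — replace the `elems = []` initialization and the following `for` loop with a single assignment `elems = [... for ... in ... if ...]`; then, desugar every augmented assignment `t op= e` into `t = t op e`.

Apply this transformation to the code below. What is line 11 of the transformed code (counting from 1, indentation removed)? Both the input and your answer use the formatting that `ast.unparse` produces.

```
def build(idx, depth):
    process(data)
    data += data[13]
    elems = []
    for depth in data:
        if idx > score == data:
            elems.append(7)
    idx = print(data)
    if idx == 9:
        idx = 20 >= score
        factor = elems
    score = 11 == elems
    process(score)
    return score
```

Transformed code:
def build(idx, depth):
    process(data)
    data = data + data[13]
    elems = [7 for depth in data if idx > score == data]
    idx = print(data)
    if idx == 9:
        idx = 20 >= score
        factor = elems
    score = 11 == elems
    process(score)
    return score

return score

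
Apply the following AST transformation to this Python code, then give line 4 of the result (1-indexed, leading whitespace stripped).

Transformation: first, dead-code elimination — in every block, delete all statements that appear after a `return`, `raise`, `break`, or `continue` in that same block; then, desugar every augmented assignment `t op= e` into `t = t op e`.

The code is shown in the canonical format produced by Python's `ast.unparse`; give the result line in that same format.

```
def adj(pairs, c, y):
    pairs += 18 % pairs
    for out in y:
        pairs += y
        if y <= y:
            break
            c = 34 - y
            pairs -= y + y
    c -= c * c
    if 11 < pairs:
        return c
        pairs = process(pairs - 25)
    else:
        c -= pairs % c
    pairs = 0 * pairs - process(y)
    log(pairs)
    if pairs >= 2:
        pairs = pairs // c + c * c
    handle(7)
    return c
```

Transformed code:
def adj(pairs, c, y):
    pairs = pairs + 18 % pairs
    for out in y:
        pairs = pairs + y
        if y <= y:
            break
    c = c - c * c
    if 11 < pairs:
        return c
    else:
        c = c - pairs % c
    pairs = 0 * pairs - process(y)
    log(pairs)
    if pairs >= 2:
        pairs = pairs // c + c * c
    handle(7)
    return c

pairs = pairs + y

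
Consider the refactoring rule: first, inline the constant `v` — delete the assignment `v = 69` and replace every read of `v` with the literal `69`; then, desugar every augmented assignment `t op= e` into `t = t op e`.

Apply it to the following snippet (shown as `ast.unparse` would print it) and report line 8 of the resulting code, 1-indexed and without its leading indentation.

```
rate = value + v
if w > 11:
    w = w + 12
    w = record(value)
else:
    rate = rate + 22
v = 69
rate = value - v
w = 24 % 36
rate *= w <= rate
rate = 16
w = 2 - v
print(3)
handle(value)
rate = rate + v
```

Transformed code:
rate = value + 69
if w > 11:
    w = w + 12
    w = record(value)
else:
    rate = rate + 22
rate = value - 69
w = 24 % 36
rate = rate * (w <= rate)
rate = 16
w = 2 - 69
print(3)
handle(value)
rate = rate + 69

w = 24 % 36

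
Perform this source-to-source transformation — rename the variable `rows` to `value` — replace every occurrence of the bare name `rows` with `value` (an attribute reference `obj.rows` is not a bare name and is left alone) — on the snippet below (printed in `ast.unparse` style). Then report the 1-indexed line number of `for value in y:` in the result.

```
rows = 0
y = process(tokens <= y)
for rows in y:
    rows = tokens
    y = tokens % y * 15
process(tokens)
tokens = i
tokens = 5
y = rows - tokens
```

Transformed code:
value = 0
y = process(tokens <= y)
for value in y:
    value = tokens
    y = tokens % y * 15
process(tokens)
tokens = i
tokens = 5
y = value - tokens

3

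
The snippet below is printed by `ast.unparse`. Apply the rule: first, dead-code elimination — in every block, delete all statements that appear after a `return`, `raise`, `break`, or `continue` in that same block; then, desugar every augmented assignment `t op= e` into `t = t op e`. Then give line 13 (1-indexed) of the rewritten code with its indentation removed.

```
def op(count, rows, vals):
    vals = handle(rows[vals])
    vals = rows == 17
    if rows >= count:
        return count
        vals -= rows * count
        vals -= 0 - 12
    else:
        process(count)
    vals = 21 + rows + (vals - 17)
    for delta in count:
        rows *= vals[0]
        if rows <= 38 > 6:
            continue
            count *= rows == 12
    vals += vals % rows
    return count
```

vals = vals + vals % rows

Transformed code:
def op(count, rows, vals):
    vals = handle(rows[vals])
    vals = rows == 17
    if rows >= count:
        return count
    else:
        process(count)
    vals = 21 + rows + (vals - 17)
    for delta in count:
        rows = rows * vals[0]
        if rows <= 38 > 6:
            continue
    vals = vals + vals % rows
    return count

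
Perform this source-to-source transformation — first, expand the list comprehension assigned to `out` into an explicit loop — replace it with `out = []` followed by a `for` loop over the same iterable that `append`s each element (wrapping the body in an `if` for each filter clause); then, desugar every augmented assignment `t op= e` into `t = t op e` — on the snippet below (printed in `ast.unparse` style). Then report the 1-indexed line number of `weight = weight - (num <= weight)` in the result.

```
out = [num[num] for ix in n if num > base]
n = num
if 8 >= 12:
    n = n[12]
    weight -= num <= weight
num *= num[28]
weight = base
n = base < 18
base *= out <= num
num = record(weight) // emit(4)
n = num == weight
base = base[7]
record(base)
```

Transformed code:
out = []
for ix in n:
    if num > base:
        out.append(num[num])
n = num
if 8 >= 12:
    n = n[12]
    weight = weight - (num <= weight)
num = num * num[28]
weight = base
n = base < 18
base = base * (out <= num)
num = record(weight) // emit(4)
n = num == weight
base = base[7]
record(base)

8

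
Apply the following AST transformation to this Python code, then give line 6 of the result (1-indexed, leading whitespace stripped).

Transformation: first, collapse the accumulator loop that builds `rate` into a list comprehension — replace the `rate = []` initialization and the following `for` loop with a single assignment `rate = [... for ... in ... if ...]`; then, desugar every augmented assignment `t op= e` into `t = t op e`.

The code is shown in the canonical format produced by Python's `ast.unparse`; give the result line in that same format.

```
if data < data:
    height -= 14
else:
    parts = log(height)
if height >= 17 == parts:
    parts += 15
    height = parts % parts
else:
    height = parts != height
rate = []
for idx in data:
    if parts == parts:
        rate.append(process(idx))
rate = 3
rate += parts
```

Transformed code:
if data < data:
    height = height - 14
else:
    parts = log(height)
if height >= 17 == parts:
    parts = parts + 15
    height = parts % parts
else:
    height = parts != height
rate = [process(idx) for idx in data if parts == parts]
rate = 3
rate = rate + parts

parts = parts + 15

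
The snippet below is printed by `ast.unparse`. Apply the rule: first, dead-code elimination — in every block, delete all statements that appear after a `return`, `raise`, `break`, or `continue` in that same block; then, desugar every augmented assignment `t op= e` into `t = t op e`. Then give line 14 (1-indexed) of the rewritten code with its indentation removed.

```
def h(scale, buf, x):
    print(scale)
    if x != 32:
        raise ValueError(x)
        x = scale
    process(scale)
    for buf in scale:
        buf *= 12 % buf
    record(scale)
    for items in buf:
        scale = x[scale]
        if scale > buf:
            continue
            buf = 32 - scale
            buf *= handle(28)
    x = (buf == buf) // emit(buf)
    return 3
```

Transformed code:
def h(scale, buf, x):
    print(scale)
    if x != 32:
        raise ValueError(x)
    process(scale)
    for buf in scale:
        buf = buf * (12 % buf)
    record(scale)
    for items in buf:
        scale = x[scale]
        if scale > buf:
            continue
    x = (buf == buf) // emit(buf)
    return 3

return 3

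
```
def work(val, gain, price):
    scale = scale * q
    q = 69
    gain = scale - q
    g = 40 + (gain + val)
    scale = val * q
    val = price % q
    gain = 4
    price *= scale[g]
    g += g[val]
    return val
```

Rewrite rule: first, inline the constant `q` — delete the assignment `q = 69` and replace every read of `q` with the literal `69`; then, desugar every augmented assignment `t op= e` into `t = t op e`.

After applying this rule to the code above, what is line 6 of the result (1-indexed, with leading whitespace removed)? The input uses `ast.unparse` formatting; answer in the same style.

Transformed code:
def work(val, gain, price):
    scale = scale * 69
    gain = scale - 69
    g = 40 + (gain + val)
    scale = val * 69
    val = price % 69
    gain = 4
    price = price * scale[g]
    g = g + g[val]
    return val

val = price % 69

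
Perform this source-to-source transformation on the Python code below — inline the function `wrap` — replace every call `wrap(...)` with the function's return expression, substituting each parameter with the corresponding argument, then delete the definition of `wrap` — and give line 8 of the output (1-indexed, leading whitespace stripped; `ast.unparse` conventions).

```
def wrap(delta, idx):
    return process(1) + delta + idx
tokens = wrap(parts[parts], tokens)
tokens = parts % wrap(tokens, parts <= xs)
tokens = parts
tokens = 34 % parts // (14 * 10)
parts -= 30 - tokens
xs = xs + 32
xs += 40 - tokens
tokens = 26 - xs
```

Transformed code:
tokens = process(1) + parts[parts] + tokens
tokens = parts % (process(1) + tokens + (parts <= xs))
tokens = parts
tokens = 34 % parts // (14 * 10)
parts -= 30 - tokens
xs = xs + 32
xs += 40 - tokens
tokens = 26 - xs

tokens = 26 - xs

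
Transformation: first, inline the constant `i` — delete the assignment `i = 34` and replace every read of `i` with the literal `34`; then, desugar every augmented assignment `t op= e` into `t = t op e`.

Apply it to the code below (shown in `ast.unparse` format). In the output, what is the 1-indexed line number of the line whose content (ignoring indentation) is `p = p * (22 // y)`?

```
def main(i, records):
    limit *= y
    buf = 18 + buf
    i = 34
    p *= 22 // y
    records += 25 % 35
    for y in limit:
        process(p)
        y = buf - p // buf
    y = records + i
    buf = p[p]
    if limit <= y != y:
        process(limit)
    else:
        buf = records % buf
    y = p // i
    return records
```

4

Transformed code:
def main(i, records):
    limit = limit * y
    buf = 18 + buf
    p = p * (22 // y)
    records = records + 25 % 35
    for y in limit:
        process(p)
        y = buf - p // buf
    y = records + 34
    buf = p[p]
    if limit <= y != y:
        process(limit)
    else:
        buf = records % buf
    y = p // 34
    return records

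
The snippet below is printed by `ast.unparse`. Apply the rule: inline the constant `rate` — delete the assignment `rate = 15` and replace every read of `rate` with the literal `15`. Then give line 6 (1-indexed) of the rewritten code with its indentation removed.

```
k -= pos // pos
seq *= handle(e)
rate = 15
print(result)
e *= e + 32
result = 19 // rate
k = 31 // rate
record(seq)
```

Transformed code:
k -= pos // pos
seq *= handle(e)
print(result)
e *= e + 32
result = 19 // 15
k = 31 // 15
record(seq)

k = 31 // 15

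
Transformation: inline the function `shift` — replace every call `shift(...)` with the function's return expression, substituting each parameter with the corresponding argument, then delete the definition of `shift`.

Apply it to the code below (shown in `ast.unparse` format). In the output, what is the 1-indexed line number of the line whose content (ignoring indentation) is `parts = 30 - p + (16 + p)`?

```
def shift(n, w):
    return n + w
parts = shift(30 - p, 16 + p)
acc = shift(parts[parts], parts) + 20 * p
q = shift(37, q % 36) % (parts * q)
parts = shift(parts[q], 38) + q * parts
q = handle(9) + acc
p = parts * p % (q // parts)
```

1

Transformed code:
parts = 30 - p + (16 + p)
acc = parts[parts] + parts + 20 * p
q = (37 + q % 36) % (parts * q)
parts = parts[q] + 38 + q * parts
q = handle(9) + acc
p = parts * p % (q // parts)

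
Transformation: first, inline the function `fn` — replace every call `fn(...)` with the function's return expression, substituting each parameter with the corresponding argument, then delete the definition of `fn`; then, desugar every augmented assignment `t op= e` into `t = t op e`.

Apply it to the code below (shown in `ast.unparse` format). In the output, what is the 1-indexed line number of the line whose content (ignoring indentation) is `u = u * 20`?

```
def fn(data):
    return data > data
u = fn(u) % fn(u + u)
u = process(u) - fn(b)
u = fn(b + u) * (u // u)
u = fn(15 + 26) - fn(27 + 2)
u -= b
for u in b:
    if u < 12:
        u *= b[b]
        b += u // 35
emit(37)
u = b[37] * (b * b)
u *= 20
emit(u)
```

Transformed code:
u = (u > u) % (u + u > u + u)
u = process(u) - (b > b)
u = (b + u > b + u) * (u // u)
u = (15 + 26 > 15 + 26) - (27 + 2 > 27 + 2)
u = u - b
for u in b:
    if u < 12:
        u = u * b[b]
        b = b + u // 35
emit(37)
u = b[37] * (b * b)
u = u * 20
emit(u)

12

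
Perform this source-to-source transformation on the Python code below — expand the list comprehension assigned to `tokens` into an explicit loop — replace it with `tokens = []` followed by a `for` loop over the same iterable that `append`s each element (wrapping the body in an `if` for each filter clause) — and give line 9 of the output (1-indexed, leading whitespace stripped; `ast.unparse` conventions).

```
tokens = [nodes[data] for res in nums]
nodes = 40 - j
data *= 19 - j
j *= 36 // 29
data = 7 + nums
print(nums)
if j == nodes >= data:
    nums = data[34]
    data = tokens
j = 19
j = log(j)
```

if j == nodes >= data:

Transformed code:
tokens = []
for res in nums:
    tokens.append(nodes[data])
nodes = 40 - j
data *= 19 - j
j *= 36 // 29
data = 7 + nums
print(nums)
if j == nodes >= data:
    nums = data[34]
    data = tokens
j = 19
j = log(j)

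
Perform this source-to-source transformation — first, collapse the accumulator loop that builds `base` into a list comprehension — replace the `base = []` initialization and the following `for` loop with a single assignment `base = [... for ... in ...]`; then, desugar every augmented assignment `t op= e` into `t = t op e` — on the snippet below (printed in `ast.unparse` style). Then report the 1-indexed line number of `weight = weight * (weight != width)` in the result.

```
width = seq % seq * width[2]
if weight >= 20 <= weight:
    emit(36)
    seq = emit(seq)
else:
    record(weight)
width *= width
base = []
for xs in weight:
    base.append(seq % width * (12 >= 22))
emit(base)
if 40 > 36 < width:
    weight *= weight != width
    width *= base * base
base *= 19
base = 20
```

11

Transformed code:
width = seq % seq * width[2]
if weight >= 20 <= weight:
    emit(36)
    seq = emit(seq)
else:
    record(weight)
width = width * width
base = [seq % width * (12 >= 22) for xs in weight]
emit(base)
if 40 > 36 < width:
    weight = weight * (weight != width)
    width = width * (base * base)
base = base * 19
base = 20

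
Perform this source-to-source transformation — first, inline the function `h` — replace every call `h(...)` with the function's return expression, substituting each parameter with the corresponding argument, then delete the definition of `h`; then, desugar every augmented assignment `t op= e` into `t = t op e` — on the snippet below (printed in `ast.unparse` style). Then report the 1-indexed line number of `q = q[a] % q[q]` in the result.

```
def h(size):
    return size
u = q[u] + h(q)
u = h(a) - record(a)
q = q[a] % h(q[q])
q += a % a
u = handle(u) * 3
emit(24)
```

Transformed code:
u = q[u] + q
u = a - record(a)
q = q[a] % q[q]
q = q + a % a
u = handle(u) * 3
emit(24)

3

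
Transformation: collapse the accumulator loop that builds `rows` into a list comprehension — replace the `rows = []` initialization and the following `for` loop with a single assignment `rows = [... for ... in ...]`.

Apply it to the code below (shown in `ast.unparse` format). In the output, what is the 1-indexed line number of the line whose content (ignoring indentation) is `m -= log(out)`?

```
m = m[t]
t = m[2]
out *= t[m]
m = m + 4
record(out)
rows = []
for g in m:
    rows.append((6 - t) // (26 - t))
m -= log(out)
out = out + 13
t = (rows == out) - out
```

Transformed code:
m = m[t]
t = m[2]
out *= t[m]
m = m + 4
record(out)
rows = [(6 - t) // (26 - t) for g in m]
m -= log(out)
out = out + 13
t = (rows == out) - out

7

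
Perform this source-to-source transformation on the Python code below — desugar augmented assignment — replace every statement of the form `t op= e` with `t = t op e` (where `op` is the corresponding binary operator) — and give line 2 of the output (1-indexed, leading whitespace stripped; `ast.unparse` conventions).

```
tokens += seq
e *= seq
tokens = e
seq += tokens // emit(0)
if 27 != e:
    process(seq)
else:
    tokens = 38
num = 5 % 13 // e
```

Transformed code:
tokens = tokens + seq
e = e * seq
tokens = e
seq = seq + tokens // emit(0)
if 27 != e:
    process(seq)
else:
    tokens = 38
num = 5 % 13 // e

e = e * seq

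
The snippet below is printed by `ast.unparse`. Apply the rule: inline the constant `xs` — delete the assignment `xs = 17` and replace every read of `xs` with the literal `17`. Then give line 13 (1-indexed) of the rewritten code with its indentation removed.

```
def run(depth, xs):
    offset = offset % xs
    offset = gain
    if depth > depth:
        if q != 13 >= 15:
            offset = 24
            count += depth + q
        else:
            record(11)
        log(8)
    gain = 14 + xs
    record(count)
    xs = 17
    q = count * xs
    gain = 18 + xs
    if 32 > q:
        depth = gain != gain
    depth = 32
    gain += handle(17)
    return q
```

q = count * 17

Transformed code:
def run(depth, xs):
    offset = offset % 17
    offset = gain
    if depth > depth:
        if q != 13 >= 15:
            offset = 24
            count += depth + q
        else:
            record(11)
        log(8)
    gain = 14 + 17
    record(count)
    q = count * 17
    gain = 18 + 17
    if 32 > q:
        depth = gain != gain
    depth = 32
    gain += handle(17)
    return q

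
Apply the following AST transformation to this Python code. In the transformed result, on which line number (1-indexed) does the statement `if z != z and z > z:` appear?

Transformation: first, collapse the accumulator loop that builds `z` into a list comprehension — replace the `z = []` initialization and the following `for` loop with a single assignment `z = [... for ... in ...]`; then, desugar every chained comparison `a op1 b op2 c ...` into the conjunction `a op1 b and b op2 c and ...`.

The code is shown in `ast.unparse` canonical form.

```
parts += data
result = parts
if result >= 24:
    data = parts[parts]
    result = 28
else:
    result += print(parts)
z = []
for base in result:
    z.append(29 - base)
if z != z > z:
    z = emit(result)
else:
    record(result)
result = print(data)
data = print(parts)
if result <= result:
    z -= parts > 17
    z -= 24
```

Transformed code:
parts += data
result = parts
if result >= 24:
    data = parts[parts]
    result = 28
else:
    result += print(parts)
z = [29 - base for base in result]
if z != z and z > z:
    z = emit(result)
else:
    record(result)
result = print(data)
data = print(parts)
if result <= result:
    z -= parts > 17
    z -= 24

9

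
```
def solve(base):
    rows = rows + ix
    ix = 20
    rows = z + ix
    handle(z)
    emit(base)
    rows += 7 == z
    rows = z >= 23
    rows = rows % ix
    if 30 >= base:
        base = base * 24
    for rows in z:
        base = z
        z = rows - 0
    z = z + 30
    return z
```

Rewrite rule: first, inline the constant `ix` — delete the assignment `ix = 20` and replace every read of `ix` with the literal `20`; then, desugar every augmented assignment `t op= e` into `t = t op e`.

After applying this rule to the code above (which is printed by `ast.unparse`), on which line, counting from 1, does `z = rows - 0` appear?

13

Transformed code:
def solve(base):
    rows = rows + 20
    rows = z + 20
    handle(z)
    emit(base)
    rows = rows + (7 == z)
    rows = z >= 23
    rows = rows % 20
    if 30 >= base:
        base = base * 24
    for rows in z:
        base = z
        z = rows - 0
    z = z + 30
    return z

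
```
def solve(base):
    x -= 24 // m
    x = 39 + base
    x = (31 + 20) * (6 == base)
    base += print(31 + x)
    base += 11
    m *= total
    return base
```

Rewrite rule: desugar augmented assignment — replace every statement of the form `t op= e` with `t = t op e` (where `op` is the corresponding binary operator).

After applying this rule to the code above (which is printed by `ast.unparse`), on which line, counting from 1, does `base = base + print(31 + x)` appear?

Transformed code:
def solve(base):
    x = x - 24 // m
    x = 39 + base
    x = (31 + 20) * (6 == base)
    base = base + print(31 + x)
    base = base + 11
    m = m * total
    return base

5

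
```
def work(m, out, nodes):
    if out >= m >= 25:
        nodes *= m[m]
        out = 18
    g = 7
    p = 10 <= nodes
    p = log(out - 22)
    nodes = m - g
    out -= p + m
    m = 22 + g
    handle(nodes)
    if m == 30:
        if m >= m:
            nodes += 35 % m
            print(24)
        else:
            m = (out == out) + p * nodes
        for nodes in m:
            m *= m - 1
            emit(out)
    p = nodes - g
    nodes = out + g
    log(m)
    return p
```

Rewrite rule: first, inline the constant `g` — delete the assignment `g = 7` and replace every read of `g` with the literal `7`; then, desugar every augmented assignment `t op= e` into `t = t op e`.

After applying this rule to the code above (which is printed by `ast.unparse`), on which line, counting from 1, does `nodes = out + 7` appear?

21

Transformed code:
def work(m, out, nodes):
    if out >= m >= 25:
        nodes = nodes * m[m]
        out = 18
    p = 10 <= nodes
    p = log(out - 22)
    nodes = m - 7
    out = out - (p + m)
    m = 22 + 7
    handle(nodes)
    if m == 30:
        if m >= m:
            nodes = nodes + 35 % m
            print(24)
        else:
            m = (out == out) + p * nodes
        for nodes in m:
            m = m * (m - 1)
            emit(out)
    p = nodes - 7
    nodes = out + 7
    log(m)
    return p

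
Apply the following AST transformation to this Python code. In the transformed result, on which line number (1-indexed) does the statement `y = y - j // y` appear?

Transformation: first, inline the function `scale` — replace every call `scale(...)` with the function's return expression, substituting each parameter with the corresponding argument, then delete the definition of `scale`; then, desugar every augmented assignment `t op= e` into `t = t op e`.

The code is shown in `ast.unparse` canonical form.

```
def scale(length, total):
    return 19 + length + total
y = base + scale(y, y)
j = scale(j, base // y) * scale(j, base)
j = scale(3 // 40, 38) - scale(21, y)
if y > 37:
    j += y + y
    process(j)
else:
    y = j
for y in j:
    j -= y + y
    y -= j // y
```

Transformed code:
y = base + (19 + y + y)
j = (19 + j + base // y) * (19 + j + base)
j = 19 + 3 // 40 + 38 - (19 + 21 + y)
if y > 37:
    j = j + (y + y)
    process(j)
else:
    y = j
for y in j:
    j = j - (y + y)
    y = y - j // y

11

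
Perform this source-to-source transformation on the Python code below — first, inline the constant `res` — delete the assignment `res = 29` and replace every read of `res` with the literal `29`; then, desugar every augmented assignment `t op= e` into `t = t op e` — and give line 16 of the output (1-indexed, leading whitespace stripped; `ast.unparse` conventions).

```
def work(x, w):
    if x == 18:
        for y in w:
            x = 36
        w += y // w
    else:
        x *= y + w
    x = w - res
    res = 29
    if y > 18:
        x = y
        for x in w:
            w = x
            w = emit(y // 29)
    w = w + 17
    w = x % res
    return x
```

return x

Transformed code:
def work(x, w):
    if x == 18:
        for y in w:
            x = 36
        w = w + y // w
    else:
        x = x * (y + w)
    x = w - 29
    if y > 18:
        x = y
        for x in w:
            w = x
            w = emit(y // 29)
    w = w + 17
    w = x % 29
    return x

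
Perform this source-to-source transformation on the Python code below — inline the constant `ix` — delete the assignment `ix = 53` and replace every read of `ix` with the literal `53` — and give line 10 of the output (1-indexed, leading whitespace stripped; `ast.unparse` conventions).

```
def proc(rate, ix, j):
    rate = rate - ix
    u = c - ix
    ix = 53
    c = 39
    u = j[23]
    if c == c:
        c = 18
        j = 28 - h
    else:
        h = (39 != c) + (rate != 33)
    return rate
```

h = (39 != c) + (rate != 33)

Transformed code:
def proc(rate, ix, j):
    rate = rate - 53
    u = c - 53
    c = 39
    u = j[23]
    if c == c:
        c = 18
        j = 28 - h
    else:
        h = (39 != c) + (rate != 33)
    return rate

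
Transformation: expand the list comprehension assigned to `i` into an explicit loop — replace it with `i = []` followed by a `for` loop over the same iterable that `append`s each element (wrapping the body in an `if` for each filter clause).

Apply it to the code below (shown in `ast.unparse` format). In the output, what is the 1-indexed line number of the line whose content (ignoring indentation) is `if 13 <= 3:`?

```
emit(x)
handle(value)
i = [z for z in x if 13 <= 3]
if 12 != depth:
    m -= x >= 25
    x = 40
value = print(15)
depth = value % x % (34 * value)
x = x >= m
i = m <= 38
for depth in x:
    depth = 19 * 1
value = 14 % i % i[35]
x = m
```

Transformed code:
emit(x)
handle(value)
i = []
for z in x:
    if 13 <= 3:
        i.append(z)
if 12 != depth:
    m -= x >= 25
    x = 40
value = print(15)
depth = value % x % (34 * value)
x = x >= m
i = m <= 38
for depth in x:
    depth = 19 * 1
value = 14 % i % i[35]
x = m

5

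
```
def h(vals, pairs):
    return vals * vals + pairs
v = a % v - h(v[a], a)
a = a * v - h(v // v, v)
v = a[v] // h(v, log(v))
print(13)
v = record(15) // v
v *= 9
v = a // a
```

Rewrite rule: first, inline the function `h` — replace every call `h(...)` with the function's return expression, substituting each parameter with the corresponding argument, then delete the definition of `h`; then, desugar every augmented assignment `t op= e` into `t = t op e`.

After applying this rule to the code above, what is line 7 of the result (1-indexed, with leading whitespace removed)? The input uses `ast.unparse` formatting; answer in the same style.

v = a // a

Transformed code:
v = a % v - (v[a] * v[a] + a)
a = a * v - (v // v * (v // v) + v)
v = a[v] // (v * v + log(v))
print(13)
v = record(15) // v
v = v * 9
v = a // a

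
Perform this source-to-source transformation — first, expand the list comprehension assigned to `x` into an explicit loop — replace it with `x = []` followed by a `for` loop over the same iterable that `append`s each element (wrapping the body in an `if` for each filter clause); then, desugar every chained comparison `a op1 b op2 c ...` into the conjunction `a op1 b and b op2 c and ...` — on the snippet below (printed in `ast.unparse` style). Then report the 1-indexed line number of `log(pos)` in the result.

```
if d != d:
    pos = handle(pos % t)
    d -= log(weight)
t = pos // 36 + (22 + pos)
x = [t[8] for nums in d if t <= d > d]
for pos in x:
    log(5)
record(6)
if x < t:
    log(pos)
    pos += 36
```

13

Transformed code:
if d != d:
    pos = handle(pos % t)
    d -= log(weight)
t = pos // 36 + (22 + pos)
x = []
for nums in d:
    if t <= d and d > d:
        x.append(t[8])
for pos in x:
    log(5)
record(6)
if x < t:
    log(pos)
    pos += 36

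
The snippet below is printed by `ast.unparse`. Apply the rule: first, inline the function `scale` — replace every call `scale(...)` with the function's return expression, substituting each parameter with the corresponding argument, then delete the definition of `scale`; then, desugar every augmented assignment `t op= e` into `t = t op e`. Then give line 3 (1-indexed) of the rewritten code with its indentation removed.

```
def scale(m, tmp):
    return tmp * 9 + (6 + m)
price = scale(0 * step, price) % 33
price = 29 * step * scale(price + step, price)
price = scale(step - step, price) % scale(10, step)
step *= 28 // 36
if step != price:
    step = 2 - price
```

price = (price * 9 + (6 + (step - step))) % (step * 9 + (6 + 10))

Transformed code:
price = (price * 9 + (6 + 0 * step)) % 33
price = 29 * step * (price * 9 + (6 + (price + step)))
price = (price * 9 + (6 + (step - step))) % (step * 9 + (6 + 10))
step = step * (28 // 36)
if step != price:
    step = 2 - price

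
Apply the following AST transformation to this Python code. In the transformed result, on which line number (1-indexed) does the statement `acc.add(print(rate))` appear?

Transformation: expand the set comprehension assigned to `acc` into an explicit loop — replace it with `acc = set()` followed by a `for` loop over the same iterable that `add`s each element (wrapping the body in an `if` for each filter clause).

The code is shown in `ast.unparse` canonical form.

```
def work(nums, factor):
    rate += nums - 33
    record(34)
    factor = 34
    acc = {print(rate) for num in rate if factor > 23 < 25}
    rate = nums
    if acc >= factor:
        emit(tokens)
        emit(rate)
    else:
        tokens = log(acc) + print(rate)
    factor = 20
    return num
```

8

Transformed code:
def work(nums, factor):
    rate += nums - 33
    record(34)
    factor = 34
    acc = set()
    for num in rate:
        if factor > 23 < 25:
            acc.add(print(rate))
    rate = nums
    if acc >= factor:
        emit(tokens)
        emit(rate)
    else:
        tokens = log(acc) + print(rate)
    factor = 20
    return num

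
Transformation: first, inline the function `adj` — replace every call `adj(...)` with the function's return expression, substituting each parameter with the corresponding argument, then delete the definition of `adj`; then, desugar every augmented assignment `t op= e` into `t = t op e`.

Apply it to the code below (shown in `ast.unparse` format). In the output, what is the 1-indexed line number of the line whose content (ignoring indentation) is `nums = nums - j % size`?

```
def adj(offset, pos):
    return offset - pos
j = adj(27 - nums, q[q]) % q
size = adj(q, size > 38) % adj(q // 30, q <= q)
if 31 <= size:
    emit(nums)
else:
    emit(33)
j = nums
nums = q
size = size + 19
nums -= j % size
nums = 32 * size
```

Transformed code:
j = (27 - nums - q[q]) % q
size = (q - (size > 38)) % (q // 30 - (q <= q))
if 31 <= size:
    emit(nums)
else:
    emit(33)
j = nums
nums = q
size = size + 19
nums = nums - j % size
nums = 32 * size

10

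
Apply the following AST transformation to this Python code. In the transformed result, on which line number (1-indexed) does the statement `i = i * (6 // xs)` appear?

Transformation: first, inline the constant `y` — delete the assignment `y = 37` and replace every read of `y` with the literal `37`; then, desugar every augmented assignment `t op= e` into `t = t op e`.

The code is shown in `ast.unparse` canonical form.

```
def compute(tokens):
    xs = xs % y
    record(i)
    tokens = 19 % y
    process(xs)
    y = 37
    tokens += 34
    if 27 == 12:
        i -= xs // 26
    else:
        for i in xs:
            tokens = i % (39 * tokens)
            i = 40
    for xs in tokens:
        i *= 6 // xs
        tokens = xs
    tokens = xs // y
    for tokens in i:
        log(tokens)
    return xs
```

14

Transformed code:
def compute(tokens):
    xs = xs % 37
    record(i)
    tokens = 19 % 37
    process(xs)
    tokens = tokens + 34
    if 27 == 12:
        i = i - xs // 26
    else:
        for i in xs:
            tokens = i % (39 * tokens)
            i = 40
    for xs in tokens:
        i = i * (6 // xs)
        tokens = xs
    tokens = xs // 37
    for tokens in i:
        log(tokens)
    return xs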